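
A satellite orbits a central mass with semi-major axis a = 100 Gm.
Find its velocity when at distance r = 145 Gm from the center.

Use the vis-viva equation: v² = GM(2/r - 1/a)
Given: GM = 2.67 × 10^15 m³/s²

Convert to SI: a = 100 Gm = 1e+11 m; r = 145 Gm = 1.45e+11 m.
Vis-viva: v = √(GM · (2/r − 1/a)).
2/r − 1/a = 2/1.45e+11 − 1/1e+11 = 3.7931e-12 m⁻¹.
v = √(2.67e+15 · 3.7931e-12) m/s ≈ 100.6 m/s = 100.6 m/s.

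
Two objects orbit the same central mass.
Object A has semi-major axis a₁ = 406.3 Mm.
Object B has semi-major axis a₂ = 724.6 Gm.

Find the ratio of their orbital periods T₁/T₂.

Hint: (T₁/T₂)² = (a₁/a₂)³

Convert to SI: a₁ = 406.3 Mm = 4.063e+08 m; a₂ = 724.6 Gm = 7.246e+11 m.
From Kepler's third law, (T₁/T₂)² = (a₁/a₂)³, so T₁/T₂ = (a₁/a₂)^(3/2).
a₁/a₂ = 4.063e+08 / 7.246e+11 = 0.000560723.
T₁/T₂ = (0.000560723)^(3/2) ≈ 1.328e-05.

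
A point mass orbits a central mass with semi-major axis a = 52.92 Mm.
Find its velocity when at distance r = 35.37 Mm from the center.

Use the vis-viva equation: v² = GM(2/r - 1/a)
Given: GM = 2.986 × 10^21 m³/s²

Convert to SI: a = 52.92 Mm = 5.292e+07 m; r = 35.37 Mm = 3.537e+07 m.
Vis-viva: v = √(GM · (2/r − 1/a)).
2/r − 1/a = 2/3.537e+07 − 1/5.292e+07 = 3.76486e-08 m⁻¹.
v = √(2.986e+21 · 3.76486e-08) m/s ≈ 1.06e+07 m/s = 1.06e+04 km/s.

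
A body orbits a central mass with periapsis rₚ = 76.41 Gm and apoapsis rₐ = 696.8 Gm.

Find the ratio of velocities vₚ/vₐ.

Convert to SI: rₚ = 76.41 Gm = 7.641e+10 m; rₐ = 696.8 Gm = 6.968e+11 m.
Conservation of angular momentum gives rₚvₚ = rₐvₐ, so vₚ/vₐ = rₐ/rₚ.
vₚ/vₐ = 6.968e+11 / 7.641e+10 ≈ 9.119.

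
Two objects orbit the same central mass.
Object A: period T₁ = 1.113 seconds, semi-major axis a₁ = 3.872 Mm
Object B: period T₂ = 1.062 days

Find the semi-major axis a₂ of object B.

Convert to SI: a₁ = 3.872 Mm = 3.872e+06 m; T₂ = 1.062 days = 91756.8 s.
Kepler's third law: (T₁/T₂)² = (a₁/a₂)³ ⇒ a₂ = a₁ · (T₂/T₁)^(2/3).
T₂/T₁ = 91756.8 / 1.113 = 82441.
a₂ = 3.872e+06 · (82441)^(2/3) m ≈ 7.334e+09 m = 7.334 Gm.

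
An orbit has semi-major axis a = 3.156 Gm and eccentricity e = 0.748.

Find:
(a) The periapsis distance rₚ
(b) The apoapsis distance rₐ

Convert to SI: a = 3.156 Gm = 3.156e+09 m.
(a) rₚ = a(1 − e) = 3.156e+09 · (1 − 0.748) = 3.156e+09 · 0.252 ≈ 7.953e+08 m = 795.3 Mm.
(b) rₐ = a(1 + e) = 3.156e+09 · (1 + 0.748) = 3.156e+09 · 1.748 ≈ 5.517e+09 m = 5.517 Gm.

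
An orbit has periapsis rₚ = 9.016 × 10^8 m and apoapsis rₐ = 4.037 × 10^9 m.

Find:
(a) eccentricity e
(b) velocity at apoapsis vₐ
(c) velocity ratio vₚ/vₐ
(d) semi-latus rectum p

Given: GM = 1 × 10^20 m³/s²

(a) e = (rₐ − rₚ)/(rₐ + rₚ) = (4.037e+09 − 9.016e+08)/(4.037e+09 + 9.016e+08) ≈ 0.6349
(b) With a = (rₚ + rₐ)/2 = 2.4693e+09 m, vₐ = √(GM (2/rₐ − 1/a)) = √(1e+20 · (2/4.037e+09 − 1/2.4693e+09)) m/s ≈ 9.51e+04 m/s
(c) Conservation of angular momentum (rₚvₚ = rₐvₐ) gives vₚ/vₐ = rₐ/rₚ = 4.037e+09/9.016e+08 ≈ 4.478
(d) From a = (rₚ + rₐ)/2 = 2.4693e+09 m and e = (rₐ − rₚ)/(rₐ + rₚ) = 0.634876, p = a(1 − e²) = 2.4693e+09 · (1 − (0.634876)²) ≈ 1.474e+09 m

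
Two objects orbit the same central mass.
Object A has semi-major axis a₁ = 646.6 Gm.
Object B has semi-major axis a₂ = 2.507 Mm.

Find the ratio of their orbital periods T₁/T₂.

Convert to SI: a₁ = 646.6 Gm = 6.466e+11 m; a₂ = 2.507 Mm = 2.507e+06 m.
From Kepler's third law, (T₁/T₂)² = (a₁/a₂)³, so T₁/T₂ = (a₁/a₂)^(3/2).
a₁/a₂ = 6.466e+11 / 2.507e+06 = 257918.
T₁/T₂ = (257918)^(3/2) ≈ 1.31e+08.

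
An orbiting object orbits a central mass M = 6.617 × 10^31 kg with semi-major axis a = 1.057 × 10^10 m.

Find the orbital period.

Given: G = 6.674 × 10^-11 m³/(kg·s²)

GM = G · M = 6.674e-11 · 6.617e+31 = 4.41619e+21 m³/s².
Kepler's third law: T = 2π √(a³ / GM).
Substituting a = 1.057e+10 m and GM = 4.41619e+21 m³/s²:
T = 2π √((1.057e+10)³ / 4.41619e+21) s
T ≈ 1.027e+05 s = 1.189 days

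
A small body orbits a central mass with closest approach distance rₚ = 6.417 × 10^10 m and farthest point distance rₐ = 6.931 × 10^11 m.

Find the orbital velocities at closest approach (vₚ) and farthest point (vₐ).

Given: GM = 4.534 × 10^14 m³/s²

Use the vis-viva equation v² = GM(2/r − 1/a) with a = (rₚ + rₐ)/2 = (6.417e+10 + 6.931e+11)/2 = 3.78635e+11 m.
vₚ = √(GM · (2/rₚ − 1/a)) = √(4.534e+14 · (2/6.417e+10 − 1/3.78635e+11)) m/s ≈ 113.7 m/s = 113.7 m/s.
vₐ = √(GM · (2/rₐ − 1/a)) = √(4.534e+14 · (2/6.931e+11 − 1/3.78635e+11)) m/s ≈ 10.53 m/s = 10.53 m/s.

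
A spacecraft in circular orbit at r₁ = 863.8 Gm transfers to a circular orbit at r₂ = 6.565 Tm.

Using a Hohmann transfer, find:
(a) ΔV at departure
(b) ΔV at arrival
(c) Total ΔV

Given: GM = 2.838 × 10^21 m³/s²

Convert to SI: r₁ = 863.8 Gm = 8.638e+11 m; r₂ = 6.565 Tm = 6.565e+12 m.
Transfer semi-major axis: a_t = (r₁ + r₂)/2 = (8.638e+11 + 6.565e+12)/2 = 3.7144e+12 m.
Circular speeds: v₁ = √(GM/r₁) = 57319.1 m/s, v₂ = √(GM/r₂) = 20791.6 m/s.
Transfer speeds (vis-viva v² = GM(2/r − 1/a_t)): v₁ᵗ = 76203.1 m/s, v₂ᵗ = 10026.5 m/s.
(a) ΔV₁ = |v₁ᵗ − v₁| ≈ 1.888e+04 m/s = 18.88 km/s.
(b) ΔV₂ = |v₂ − v₂ᵗ| ≈ 1.077e+04 m/s = 10.77 km/s.
(c) ΔV_total = ΔV₁ + ΔV₂ ≈ 2.965e+04 m/s = 29.65 km/s.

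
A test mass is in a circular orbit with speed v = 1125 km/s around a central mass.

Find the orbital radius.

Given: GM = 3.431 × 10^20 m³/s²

Convert to SI: v = 1125 km/s = 1.125e+06 m/s.
For a circular orbit, v² = GM / r, so r = GM / v².
r = 3.431e+20 / (1.125e+06)² m ≈ 2.711e+08 m = 2.711 × 10^8 m.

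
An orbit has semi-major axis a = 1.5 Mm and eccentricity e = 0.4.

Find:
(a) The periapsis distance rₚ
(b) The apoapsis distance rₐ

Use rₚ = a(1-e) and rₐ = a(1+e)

Convert to SI: a = 1.5 Mm = 1.5e+06 m.
(a) rₚ = a(1 − e) = 1.5e+06 · (1 − 0.4) = 1.5e+06 · 0.6 ≈ 9e+05 m = 900 km.
(b) rₐ = a(1 + e) = 1.5e+06 · (1 + 0.4) = 1.5e+06 · 1.4 ≈ 2.1e+06 m = 2.1 Mm.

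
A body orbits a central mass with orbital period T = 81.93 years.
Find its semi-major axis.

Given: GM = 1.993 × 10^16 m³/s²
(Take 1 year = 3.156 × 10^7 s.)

Convert to SI: T = 81.93 years = 2.58571e+09 s.
Invert Kepler's third law: a = (GM · T² / (4π²))^(1/3).
Substituting T = 2.58571e+09 s and GM = 1.993e+16 m³/s²:
a = (1.993e+16 · (2.58571e+09)² / (4π²))^(1/3) m
a ≈ 1.5e+11 m = 150 Gm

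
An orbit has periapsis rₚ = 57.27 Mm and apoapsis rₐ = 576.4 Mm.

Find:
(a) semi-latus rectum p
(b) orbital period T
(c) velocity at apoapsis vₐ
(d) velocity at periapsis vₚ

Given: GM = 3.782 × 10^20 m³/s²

Convert to SI: rₚ = 57.27 Mm = 5.727e+07 m; rₐ = 576.4 Mm = 5.764e+08 m.
(a) From a = (rₚ + rₐ)/2 = 3.16835e+08 m and e = (rₐ − rₚ)/(rₐ + rₚ) = 0.819243, p = a(1 − e²) = 3.16835e+08 · (1 − (0.819243)²) ≈ 1.042e+08 m
(b) With a = (rₚ + rₐ)/2 = 3.16835e+08 m, T = 2π √(a³/GM) = 2π √((3.16835e+08)³/3.782e+20) s ≈ 1822 s
(c) With a = (rₚ + rₐ)/2 = 3.16835e+08 m, vₐ = √(GM (2/rₐ − 1/a)) = √(3.782e+20 · (2/5.764e+08 − 1/3.16835e+08)) m/s ≈ 3.444e+05 m/s
(d) With a = (rₚ + rₐ)/2 = 3.16835e+08 m, vₚ = √(GM (2/rₚ − 1/a)) = √(3.782e+20 · (2/5.727e+07 − 1/3.16835e+08)) m/s ≈ 3.466e+06 m/s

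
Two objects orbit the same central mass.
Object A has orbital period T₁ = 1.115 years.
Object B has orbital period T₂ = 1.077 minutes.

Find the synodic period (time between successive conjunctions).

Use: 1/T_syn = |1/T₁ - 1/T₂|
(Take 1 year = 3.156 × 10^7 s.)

Convert to SI: T₁ = 1.115 years = 3.51894e+07 s; T₂ = 1.077 minutes = 64.62 s.
T_syn = |T₁ · T₂ / (T₁ − T₂)|.
T_syn = |3.51894e+07 · 64.62 / (3.51894e+07 − 64.62)| s ≈ 64.62 s = 1.077 minutes.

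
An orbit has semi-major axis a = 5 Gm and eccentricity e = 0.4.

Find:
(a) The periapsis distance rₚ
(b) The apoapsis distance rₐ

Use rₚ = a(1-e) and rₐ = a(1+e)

Convert to SI: a = 5 Gm = 5e+09 m.
(a) rₚ = a(1 − e) = 5e+09 · (1 − 0.4) = 5e+09 · 0.6 ≈ 3e+09 m = 3 Gm.
(b) rₐ = a(1 + e) = 5e+09 · (1 + 0.4) = 5e+09 · 1.4 ≈ 7e+09 m = 7 Gm.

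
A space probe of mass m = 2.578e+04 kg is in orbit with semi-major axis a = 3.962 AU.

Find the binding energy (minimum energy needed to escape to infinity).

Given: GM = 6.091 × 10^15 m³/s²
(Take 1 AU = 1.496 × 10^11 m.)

Convert to SI: a = 3.962 AU = 5.92715e+11 m.
Total orbital energy is E = −GMm/(2a); binding energy is E_bind = −E = GMm/(2a).
E_bind = 6.091e+15 · 2.578e+04 / (2 · 5.92715e+11) J ≈ 1.325e+08 J = 132.5 MJ.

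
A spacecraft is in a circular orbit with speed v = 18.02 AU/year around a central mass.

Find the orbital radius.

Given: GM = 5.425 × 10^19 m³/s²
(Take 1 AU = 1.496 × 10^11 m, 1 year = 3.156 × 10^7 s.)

Convert to SI: v = 18.02 AU/year = 85418 m/s.
For a circular orbit, v² = GM / r, so r = GM / v².
r = 5.425e+19 / (85418)² m ≈ 7.435e+09 m = 0.0497 AU.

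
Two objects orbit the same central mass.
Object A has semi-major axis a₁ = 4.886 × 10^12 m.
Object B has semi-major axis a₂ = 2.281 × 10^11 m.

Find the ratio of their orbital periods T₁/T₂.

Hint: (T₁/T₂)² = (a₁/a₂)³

From Kepler's third law, (T₁/T₂)² = (a₁/a₂)³, so T₁/T₂ = (a₁/a₂)^(3/2).
a₁/a₂ = 4.886e+12 / 2.281e+11 = 21.4204.
T₁/T₂ = (21.4204)^(3/2) ≈ 99.14.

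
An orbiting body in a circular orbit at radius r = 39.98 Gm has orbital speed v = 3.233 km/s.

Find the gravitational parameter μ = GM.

Convert to SI: r = 39.98 Gm = 3.998e+10 m; v = 3.233 km/s = 3233 m/s.
For a circular orbit v² = GM/r, so GM = v² · r.
GM = (3233)² · 3.998e+10 m³/s² ≈ 4.179e+17 m³/s² = 4.179 × 10^17 m³/s².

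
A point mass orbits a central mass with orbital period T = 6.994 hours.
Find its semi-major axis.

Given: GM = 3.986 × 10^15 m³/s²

Convert to SI: T = 6.994 hours = 25178.4 s.
Invert Kepler's third law: a = (GM · T² / (4π²))^(1/3).
Substituting T = 25178.4 s and GM = 3.986e+15 m³/s²:
a = (3.986e+15 · (25178.4)² / (4π²))^(1/3) m
a ≈ 4e+07 m = 40 Mm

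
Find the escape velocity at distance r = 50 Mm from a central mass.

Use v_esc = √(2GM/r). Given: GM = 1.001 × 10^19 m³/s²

Convert to SI: r = 50 Mm = 5e+07 m.
Escape velocity comes from setting total energy to zero: ½v² − GM/r = 0 ⇒ v_esc = √(2GM / r).
v_esc = √(2 · 1.001e+19 / 5e+07) m/s ≈ 6.328e+05 m/s = 632.8 km/s.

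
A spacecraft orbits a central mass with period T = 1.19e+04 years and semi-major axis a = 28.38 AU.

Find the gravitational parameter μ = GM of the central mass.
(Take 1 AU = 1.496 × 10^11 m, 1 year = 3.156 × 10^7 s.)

Convert to SI: T = 1.19e+04 years = 3.75564e+11 s; a = 28.38 AU = 4.24565e+12 m.
GM = 4π² · a³ / T².
GM = 4π² · (4.24565e+12)³ / (3.75564e+11)² m³/s² ≈ 2.142e+16 m³/s² = 2.142 × 10^16 m³/s².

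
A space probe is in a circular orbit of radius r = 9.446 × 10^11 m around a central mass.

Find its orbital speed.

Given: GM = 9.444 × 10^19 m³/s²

For a circular orbit, gravity supplies the centripetal force, so v = √(GM / r).
v = √(9.444e+19 / 9.446e+11) m/s ≈ 9999 m/s = 9.999 km/s.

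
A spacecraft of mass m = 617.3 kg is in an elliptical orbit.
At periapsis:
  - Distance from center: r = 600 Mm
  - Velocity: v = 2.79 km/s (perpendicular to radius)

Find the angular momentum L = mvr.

Convert to SI: r = 600 Mm = 6e+08 m; v = 2.79 km/s = 2790 m/s.
Since v is perpendicular to r, L = m · v · r.
L = 617.3 · 2790 · 6e+08 kg·m²/s ≈ 1.033e+15 kg·m²/s.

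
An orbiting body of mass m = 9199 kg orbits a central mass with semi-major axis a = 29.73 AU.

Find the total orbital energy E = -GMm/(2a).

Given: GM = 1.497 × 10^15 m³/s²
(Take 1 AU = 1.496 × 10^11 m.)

Convert to SI: a = 29.73 AU = 4.44761e+12 m.
E = −GMm / (2a).
E = −1.497e+15 · 9199 / (2 · 4.44761e+12) J ≈ -1.548e+06 J = -1.548 MJ.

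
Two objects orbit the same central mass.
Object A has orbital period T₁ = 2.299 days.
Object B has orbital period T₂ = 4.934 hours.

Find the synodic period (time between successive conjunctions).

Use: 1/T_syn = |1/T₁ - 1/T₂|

Convert to SI: T₁ = 2.299 days = 198634 s; T₂ = 4.934 hours = 17762.4 s.
T_syn = |T₁ · T₂ / (T₁ − T₂)|.
T_syn = |198634 · 17762.4 / (198634 − 17762.4)| s ≈ 1.951e+04 s = 5.419 hours.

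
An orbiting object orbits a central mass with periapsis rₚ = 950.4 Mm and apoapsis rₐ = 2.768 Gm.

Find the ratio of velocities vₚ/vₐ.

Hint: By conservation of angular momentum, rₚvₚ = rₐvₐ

Convert to SI: rₚ = 950.4 Mm = 9.504e+08 m; rₐ = 2.768 Gm = 2.768e+09 m.
Conservation of angular momentum gives rₚvₚ = rₐvₐ, so vₚ/vₐ = rₐ/rₚ.
vₚ/vₐ = 2.768e+09 / 9.504e+08 ≈ 2.912.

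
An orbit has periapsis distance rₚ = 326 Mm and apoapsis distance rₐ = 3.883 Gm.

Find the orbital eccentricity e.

Convert to SI: rₚ = 326 Mm = 3.26e+08 m; rₐ = 3.883 Gm = 3.883e+09 m.
e = (rₐ − rₚ) / (rₐ + rₚ).
e = (3.883e+09 − 3.26e+08) / (3.883e+09 + 3.26e+08) = 3.557e+09 / 4.209e+09 ≈ 0.8451.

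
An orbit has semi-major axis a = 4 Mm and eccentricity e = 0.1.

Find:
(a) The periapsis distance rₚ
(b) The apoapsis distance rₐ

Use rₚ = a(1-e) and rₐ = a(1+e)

Convert to SI: a = 4 Mm = 4e+06 m.
(a) rₚ = a(1 − e) = 4e+06 · (1 − 0.1) = 4e+06 · 0.9 ≈ 3.6e+06 m = 3.6 Mm.
(b) rₐ = a(1 + e) = 4e+06 · (1 + 0.1) = 4e+06 · 1.1 ≈ 4.4e+06 m = 4.4 Mm.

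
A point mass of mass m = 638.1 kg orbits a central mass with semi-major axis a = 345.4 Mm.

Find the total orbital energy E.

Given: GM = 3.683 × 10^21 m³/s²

Convert to SI: a = 345.4 Mm = 3.454e+08 m.
E = −GMm / (2a).
E = −3.683e+21 · 638.1 / (2 · 3.454e+08) J ≈ -3.402e+15 J = -3.402 PJ.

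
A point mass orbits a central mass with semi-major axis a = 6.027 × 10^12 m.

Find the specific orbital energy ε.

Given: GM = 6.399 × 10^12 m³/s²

ε = −GM / (2a).
ε = −6.399e+12 / (2 · 6.027e+12) J/kg ≈ -0.5309 J/kg = -0.5309 J/kg.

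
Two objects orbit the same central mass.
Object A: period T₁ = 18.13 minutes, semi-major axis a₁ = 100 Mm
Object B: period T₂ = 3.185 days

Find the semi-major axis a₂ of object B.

Convert to SI: T₁ = 18.13 minutes = 1087.8 s; a₁ = 100 Mm = 1e+08 m; T₂ = 3.185 days = 275184 s.
Kepler's third law: (T₁/T₂)² = (a₁/a₂)³ ⇒ a₂ = a₁ · (T₂/T₁)^(2/3).
T₂/T₁ = 275184 / 1087.8 = 252.973.
a₂ = 1e+08 · (252.973)^(2/3) m ≈ 4e+09 m = 4 Gm.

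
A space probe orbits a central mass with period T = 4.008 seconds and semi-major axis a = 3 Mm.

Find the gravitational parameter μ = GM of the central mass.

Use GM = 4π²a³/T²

Convert to SI: a = 3 Mm = 3e+06 m.
GM = 4π² · a³ / T².
GM = 4π² · (3e+06)³ / (4.008)² m³/s² ≈ 6.635e+19 m³/s² = 6.635 × 10^19 m³/s².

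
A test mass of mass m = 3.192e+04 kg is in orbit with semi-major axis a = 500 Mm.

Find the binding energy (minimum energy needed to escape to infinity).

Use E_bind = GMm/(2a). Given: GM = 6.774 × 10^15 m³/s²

Convert to SI: a = 500 Mm = 5e+08 m.
Total orbital energy is E = −GMm/(2a); binding energy is E_bind = −E = GMm/(2a).
E_bind = 6.774e+15 · 3.192e+04 / (2 · 5e+08) J ≈ 2.162e+11 J = 216.2 GJ.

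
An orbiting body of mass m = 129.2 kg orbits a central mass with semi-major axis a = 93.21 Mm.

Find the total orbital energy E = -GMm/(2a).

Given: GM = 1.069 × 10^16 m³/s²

Convert to SI: a = 93.21 Mm = 9.321e+07 m.
E = −GMm / (2a).
E = −1.069e+16 · 129.2 / (2 · 9.321e+07) J ≈ -7.409e+09 J = -7.409 GJ.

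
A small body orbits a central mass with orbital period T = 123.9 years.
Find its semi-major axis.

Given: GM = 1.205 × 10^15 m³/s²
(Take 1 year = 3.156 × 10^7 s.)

Convert to SI: T = 123.9 years = 3.91028e+09 s.
Invert Kepler's third law: a = (GM · T² / (4π²))^(1/3).
Substituting T = 3.91028e+09 s and GM = 1.205e+15 m³/s²:
a = (1.205e+15 · (3.91028e+09)² / (4π²))^(1/3) m
a ≈ 7.757e+10 m = 77.57 Gm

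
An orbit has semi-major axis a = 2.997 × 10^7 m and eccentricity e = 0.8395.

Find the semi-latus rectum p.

p = a (1 − e²).
p = 2.997e+07 · (1 − (0.8395)²) = 2.997e+07 · 0.29524 ≈ 8.848e+06 m = 8.848 × 10^6 m.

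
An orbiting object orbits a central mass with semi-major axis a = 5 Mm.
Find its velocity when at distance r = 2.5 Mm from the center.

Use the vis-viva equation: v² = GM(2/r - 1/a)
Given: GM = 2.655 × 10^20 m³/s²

Convert to SI: a = 5 Mm = 5e+06 m; r = 2.5 Mm = 2.5e+06 m.
Vis-viva: v = √(GM · (2/r − 1/a)).
2/r − 1/a = 2/2.5e+06 − 1/5e+06 = 6e-07 m⁻¹.
v = √(2.655e+20 · 6e-07) m/s ≈ 1.262e+07 m/s = 1.262e+04 km/s.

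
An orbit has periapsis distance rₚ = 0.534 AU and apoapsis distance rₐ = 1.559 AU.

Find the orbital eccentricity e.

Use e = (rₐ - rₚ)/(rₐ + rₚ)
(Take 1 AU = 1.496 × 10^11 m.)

Convert to SI: rₚ = 0.534 AU = 7.98864e+10 m; rₐ = 1.559 AU = 2.33226e+11 m.
e = (rₐ − rₚ) / (rₐ + rₚ).
e = (2.33226e+11 − 7.98864e+10) / (2.33226e+11 + 7.98864e+10) = 1.5334e+11 / 3.13113e+11 ≈ 0.4897.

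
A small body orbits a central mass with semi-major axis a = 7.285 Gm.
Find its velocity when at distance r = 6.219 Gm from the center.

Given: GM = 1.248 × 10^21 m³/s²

Convert to SI: a = 7.285 Gm = 7.285e+09 m; r = 6.219 Gm = 6.219e+09 m.
Vis-viva: v = √(GM · (2/r − 1/a)).
2/r − 1/a = 2/6.219e+09 − 1/7.285e+09 = 1.84327e-10 m⁻¹.
v = √(1.248e+21 · 1.84327e-10) m/s ≈ 4.796e+05 m/s = 479.6 km/s.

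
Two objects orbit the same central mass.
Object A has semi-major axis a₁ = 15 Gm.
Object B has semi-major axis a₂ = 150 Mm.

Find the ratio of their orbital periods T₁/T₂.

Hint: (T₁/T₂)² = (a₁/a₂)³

Convert to SI: a₁ = 15 Gm = 1.5e+10 m; a₂ = 150 Mm = 1.5e+08 m.
From Kepler's third law, (T₁/T₂)² = (a₁/a₂)³, so T₁/T₂ = (a₁/a₂)^(3/2).
a₁/a₂ = 1.5e+10 / 1.5e+08 = 100.
T₁/T₂ = (100)^(3/2) ≈ 1000.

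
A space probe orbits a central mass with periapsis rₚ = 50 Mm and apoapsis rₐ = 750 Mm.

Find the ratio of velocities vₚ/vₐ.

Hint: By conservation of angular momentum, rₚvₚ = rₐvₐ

Convert to SI: rₚ = 50 Mm = 5e+07 m; rₐ = 750 Mm = 7.5e+08 m.
Conservation of angular momentum gives rₚvₚ = rₐvₐ, so vₚ/vₐ = rₐ/rₚ.
vₚ/vₐ = 7.5e+08 / 5e+07 ≈ 15.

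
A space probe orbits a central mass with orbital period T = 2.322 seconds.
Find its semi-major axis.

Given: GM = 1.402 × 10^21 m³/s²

Invert Kepler's third law: a = (GM · T² / (4π²))^(1/3).
Substituting T = 2.322 s and GM = 1.402e+21 m³/s²:
a = (1.402e+21 · (2.322)² / (4π²))^(1/3) m
a ≈ 5.764e+06 m = 5.764 Mm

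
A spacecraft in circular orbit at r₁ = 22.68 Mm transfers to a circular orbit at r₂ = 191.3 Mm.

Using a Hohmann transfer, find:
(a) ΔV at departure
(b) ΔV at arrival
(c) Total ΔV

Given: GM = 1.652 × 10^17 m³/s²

Convert to SI: r₁ = 22.68 Mm = 2.268e+07 m; r₂ = 191.3 Mm = 1.913e+08 m.
Transfer semi-major axis: a_t = (r₁ + r₂)/2 = (2.268e+07 + 1.913e+08)/2 = 1.0699e+08 m.
Circular speeds: v₁ = √(GM/r₁) = 85346.1 m/s, v₂ = √(GM/r₂) = 29386.5 m/s.
Transfer speeds (vis-viva v² = GM(2/r − 1/a_t)): v₁ᵗ = 114122 m/s, v₂ᵗ = 13530 m/s.
(a) ΔV₁ = |v₁ᵗ − v₁| ≈ 2.878e+04 m/s = 28.78 km/s.
(b) ΔV₂ = |v₂ − v₂ᵗ| ≈ 1.586e+04 m/s = 15.86 km/s.
(c) ΔV_total = ΔV₁ + ΔV₂ ≈ 4.463e+04 m/s = 44.63 km/s.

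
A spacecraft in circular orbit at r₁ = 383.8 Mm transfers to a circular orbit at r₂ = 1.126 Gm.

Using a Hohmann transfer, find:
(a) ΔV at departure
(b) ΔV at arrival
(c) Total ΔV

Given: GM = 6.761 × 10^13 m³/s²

Convert to SI: r₁ = 383.8 Mm = 3.838e+08 m; r₂ = 1.126 Gm = 1.126e+09 m.
Transfer semi-major axis: a_t = (r₁ + r₂)/2 = (3.838e+08 + 1.126e+09)/2 = 7.549e+08 m.
Circular speeds: v₁ = √(GM/r₁) = 419.714 m/s, v₂ = √(GM/r₂) = 245.04 m/s.
Transfer speeds (vis-viva v² = GM(2/r − 1/a_t)): v₁ᵗ = 512.599 m/s, v₂ᵗ = 174.721 m/s.
(a) ΔV₁ = |v₁ᵗ − v₁| ≈ 92.89 m/s = 92.89 m/s.
(b) ΔV₂ = |v₂ − v₂ᵗ| ≈ 70.32 m/s = 70.32 m/s.
(c) ΔV_total = ΔV₁ + ΔV₂ ≈ 163.2 m/s = 163.2 m/s.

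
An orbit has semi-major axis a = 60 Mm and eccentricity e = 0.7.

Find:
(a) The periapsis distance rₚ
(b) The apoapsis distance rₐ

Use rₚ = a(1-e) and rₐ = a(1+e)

Convert to SI: a = 60 Mm = 6e+07 m.
(a) rₚ = a(1 − e) = 6e+07 · (1 − 0.7) = 6e+07 · 0.3 ≈ 1.8e+07 m = 18 Mm.
(b) rₐ = a(1 + e) = 6e+07 · (1 + 0.7) = 6e+07 · 1.7 ≈ 1.02e+08 m = 102 Mm.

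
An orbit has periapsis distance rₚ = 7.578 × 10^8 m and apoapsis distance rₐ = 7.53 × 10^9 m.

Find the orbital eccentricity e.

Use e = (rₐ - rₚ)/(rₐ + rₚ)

e = (rₐ − rₚ) / (rₐ + rₚ).
e = (7.53e+09 − 7.578e+08) / (7.53e+09 + 7.578e+08) = 6.7722e+09 / 8.2878e+09 ≈ 0.8171.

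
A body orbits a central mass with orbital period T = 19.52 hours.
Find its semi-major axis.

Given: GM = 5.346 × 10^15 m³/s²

Convert to SI: T = 19.52 hours = 70272 s.
Invert Kepler's third law: a = (GM · T² / (4π²))^(1/3).
Substituting T = 70272 s and GM = 5.346e+15 m³/s²:
a = (5.346e+15 · (70272)² / (4π²))^(1/3) m
a ≈ 8.745e+07 m = 87.45 Mm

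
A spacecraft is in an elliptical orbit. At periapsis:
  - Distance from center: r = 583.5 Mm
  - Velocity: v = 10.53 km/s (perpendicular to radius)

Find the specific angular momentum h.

Convert to SI: r = 583.5 Mm = 5.835e+08 m; v = 10.53 km/s = 10530 m/s.
With v perpendicular to r, h = r · v.
h = 5.835e+08 · 10530 m²/s ≈ 6.144e+12 m²/s.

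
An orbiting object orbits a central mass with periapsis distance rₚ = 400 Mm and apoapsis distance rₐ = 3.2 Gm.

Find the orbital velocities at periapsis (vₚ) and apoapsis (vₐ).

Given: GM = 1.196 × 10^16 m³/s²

Convert to SI: rₚ = 400 Mm = 4e+08 m; rₐ = 3.2 Gm = 3.2e+09 m.
Use the vis-viva equation v² = GM(2/r − 1/a) with a = (rₚ + rₐ)/2 = (4e+08 + 3.2e+09)/2 = 1.8e+09 m.
vₚ = √(GM · (2/rₚ − 1/a)) = √(1.196e+16 · (2/4e+08 − 1/1.8e+09)) m/s ≈ 7291 m/s = 7.291 km/s.
vₐ = √(GM · (2/rₐ − 1/a)) = √(1.196e+16 · (2/3.2e+09 − 1/1.8e+09)) m/s ≈ 911.3 m/s = 911.3 m/s.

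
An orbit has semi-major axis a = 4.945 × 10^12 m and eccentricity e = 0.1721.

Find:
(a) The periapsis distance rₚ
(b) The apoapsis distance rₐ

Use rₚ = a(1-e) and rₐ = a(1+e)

(a) rₚ = a(1 − e) = 4.945e+12 · (1 − 0.1721) = 4.945e+12 · 0.8279 ≈ 4.094e+12 m = 4.094 × 10^12 m.
(b) rₐ = a(1 + e) = 4.945e+12 · (1 + 0.1721) = 4.945e+12 · 1.1721 ≈ 5.796e+12 m = 5.796 × 10^12 m.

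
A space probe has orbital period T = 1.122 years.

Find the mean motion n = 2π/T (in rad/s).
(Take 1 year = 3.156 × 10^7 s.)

Convert to SI: T = 1.122 years = 3.54103e+07 s.
n = 2π / T.
n = 2π / 3.54103e+07 s ≈ 1.774e-07 rad/s.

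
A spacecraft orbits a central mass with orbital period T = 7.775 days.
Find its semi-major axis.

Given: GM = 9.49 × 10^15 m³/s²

Convert to SI: T = 7.775 days = 671760 s.
Invert Kepler's third law: a = (GM · T² / (4π²))^(1/3).
Substituting T = 671760 s and GM = 9.49e+15 m³/s²:
a = (9.49e+15 · (671760)² / (4π²))^(1/3) m
a ≈ 4.769e+08 m = 476.9 Mm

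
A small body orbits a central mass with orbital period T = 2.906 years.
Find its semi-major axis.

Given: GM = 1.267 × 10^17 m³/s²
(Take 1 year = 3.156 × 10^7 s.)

Convert to SI: T = 2.906 years = 9.17134e+07 s.
Invert Kepler's third law: a = (GM · T² / (4π²))^(1/3).
Substituting T = 9.17134e+07 s and GM = 1.267e+17 m³/s²:
a = (1.267e+17 · (9.17134e+07)² / (4π²))^(1/3) m
a ≈ 3e+10 m = 30 Gm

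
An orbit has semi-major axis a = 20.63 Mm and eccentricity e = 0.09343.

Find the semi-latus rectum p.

Convert to SI: a = 20.63 Mm = 2.063e+07 m.
p = a (1 − e²).
p = 2.063e+07 · (1 − (0.09343)²) = 2.063e+07 · 0.991271 ≈ 2.045e+07 m = 20.45 Mm.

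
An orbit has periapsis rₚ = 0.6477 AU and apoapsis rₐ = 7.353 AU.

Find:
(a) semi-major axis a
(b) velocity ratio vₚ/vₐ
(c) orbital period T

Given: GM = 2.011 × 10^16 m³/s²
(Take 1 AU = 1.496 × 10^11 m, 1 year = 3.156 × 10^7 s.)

Convert to SI: rₚ = 0.6477 AU = 9.68959e+10 m; rₐ = 7.353 AU = 1.10001e+12 m.
(a) a = (rₚ + rₐ)/2 = (9.68959e+10 + 1.10001e+12)/2 ≈ 5.985e+11 m
(b) Conservation of angular momentum (rₚvₚ = rₐvₐ) gives vₚ/vₐ = rₐ/rₚ = 1.10001e+12/9.68959e+10 ≈ 11.35
(c) With a = (rₚ + rₐ)/2 = 5.98452e+11 m, T = 2π √(a³/GM) = 2π √((5.98452e+11)³/2.011e+16) s ≈ 2.051e+10 s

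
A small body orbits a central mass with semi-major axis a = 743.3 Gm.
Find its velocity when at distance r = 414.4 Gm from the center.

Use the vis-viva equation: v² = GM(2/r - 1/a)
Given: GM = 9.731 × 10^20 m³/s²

Convert to SI: a = 743.3 Gm = 7.433e+11 m; r = 414.4 Gm = 4.144e+11 m.
Vis-viva: v = √(GM · (2/r − 1/a)).
2/r − 1/a = 2/4.144e+11 − 1/7.433e+11 = 3.4809e-12 m⁻¹.
v = √(9.731e+20 · 3.4809e-12) m/s ≈ 5.82e+04 m/s = 58.2 km/s.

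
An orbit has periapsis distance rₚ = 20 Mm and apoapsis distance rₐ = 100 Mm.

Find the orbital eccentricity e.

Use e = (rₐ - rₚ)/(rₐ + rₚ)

Convert to SI: rₚ = 20 Mm = 2e+07 m; rₐ = 100 Mm = 1e+08 m.
e = (rₐ − rₚ) / (rₐ + rₚ).
e = (1e+08 − 2e+07) / (1e+08 + 2e+07) = 8e+07 / 1.2e+08 ≈ 0.6667.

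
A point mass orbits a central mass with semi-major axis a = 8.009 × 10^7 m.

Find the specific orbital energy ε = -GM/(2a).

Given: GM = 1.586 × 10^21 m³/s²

ε = −GM / (2a).
ε = −1.586e+21 / (2 · 8.009e+07) J/kg ≈ -9.901e+12 J/kg = -9901 GJ/kg.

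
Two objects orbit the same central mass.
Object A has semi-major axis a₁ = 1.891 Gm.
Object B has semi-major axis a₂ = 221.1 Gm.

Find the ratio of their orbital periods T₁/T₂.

Convert to SI: a₁ = 1.891 Gm = 1.891e+09 m; a₂ = 221.1 Gm = 2.211e+11 m.
From Kepler's third law, (T₁/T₂)² = (a₁/a₂)³, so T₁/T₂ = (a₁/a₂)^(3/2).
a₁/a₂ = 1.891e+09 / 2.211e+11 = 0.00855269.
T₁/T₂ = (0.00855269)^(3/2) ≈ 0.000791.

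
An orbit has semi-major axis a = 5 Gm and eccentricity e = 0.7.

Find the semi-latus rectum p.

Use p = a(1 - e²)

Convert to SI: a = 5 Gm = 5e+09 m.
p = a (1 − e²).
p = 5e+09 · (1 − (0.7)²) = 5e+09 · 0.51 ≈ 2.55e+09 m = 2.55 Gm.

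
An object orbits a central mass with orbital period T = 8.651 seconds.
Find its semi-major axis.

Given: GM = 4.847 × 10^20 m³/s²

Invert Kepler's third law: a = (GM · T² / (4π²))^(1/3).
Substituting T = 8.651 s and GM = 4.847e+20 m³/s²:
a = (4.847e+20 · (8.651)² / (4π²))^(1/3) m
a ≈ 9.722e+06 m = 9.722 Mm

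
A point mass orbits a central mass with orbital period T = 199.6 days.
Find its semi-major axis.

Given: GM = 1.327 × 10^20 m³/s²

Convert to SI: T = 199.6 days = 1.72454e+07 s.
Invert Kepler's third law: a = (GM · T² / (4π²))^(1/3).
Substituting T = 1.72454e+07 s and GM = 1.327e+20 m³/s²:
a = (1.327e+20 · (1.72454e+07)² / (4π²))^(1/3) m
a ≈ 9.999e+10 m = 99.99 Gm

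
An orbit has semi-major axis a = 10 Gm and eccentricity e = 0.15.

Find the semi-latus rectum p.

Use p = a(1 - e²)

Convert to SI: a = 10 Gm = 1e+10 m.
p = a (1 − e²).
p = 1e+10 · (1 − (0.15)²) = 1e+10 · 0.9775 ≈ 9.775e+09 m = 9.775 Gm.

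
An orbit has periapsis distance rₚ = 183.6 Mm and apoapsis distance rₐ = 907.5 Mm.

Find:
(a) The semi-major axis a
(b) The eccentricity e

Convert to SI: rₚ = 183.6 Mm = 1.836e+08 m; rₐ = 907.5 Mm = 9.075e+08 m.
(a) a = (rₚ + rₐ) / 2 = (1.836e+08 + 9.075e+08) / 2 ≈ 5.456e+08 m = 545.5 Mm.
(b) e = (rₐ − rₚ) / (rₐ + rₚ) = (9.075e+08 − 1.836e+08) / (9.075e+08 + 1.836e+08) ≈ 0.6635.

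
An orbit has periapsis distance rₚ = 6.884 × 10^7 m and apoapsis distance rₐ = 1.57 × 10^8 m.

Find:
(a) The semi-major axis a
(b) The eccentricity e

(a) a = (rₚ + rₐ) / 2 = (6.884e+07 + 1.57e+08) / 2 ≈ 1.129e+08 m = 1.129 × 10^8 m.
(b) e = (rₐ − rₚ) / (rₐ + rₚ) = (1.57e+08 − 6.884e+07) / (1.57e+08 + 6.884e+07) ≈ 0.3904.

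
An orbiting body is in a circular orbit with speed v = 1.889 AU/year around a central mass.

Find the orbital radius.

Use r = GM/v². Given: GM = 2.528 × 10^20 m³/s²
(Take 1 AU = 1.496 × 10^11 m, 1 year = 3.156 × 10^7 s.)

Convert to SI: v = 1.889 AU/year = 8954.2 m/s.
For a circular orbit, v² = GM / r, so r = GM / v².
r = 2.528e+20 / (8954.2)² m ≈ 3.153e+12 m = 21.08 AU.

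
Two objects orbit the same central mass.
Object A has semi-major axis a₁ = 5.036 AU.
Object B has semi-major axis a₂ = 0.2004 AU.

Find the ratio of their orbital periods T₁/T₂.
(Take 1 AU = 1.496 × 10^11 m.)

Convert to SI: a₁ = 5.036 AU = 7.53386e+11 m; a₂ = 0.2004 AU = 2.99798e+10 m.
From Kepler's third law, (T₁/T₂)² = (a₁/a₂)³, so T₁/T₂ = (a₁/a₂)^(3/2).
a₁/a₂ = 7.53386e+11 / 2.99798e+10 = 25.1297.
T₁/T₂ = (25.1297)^(3/2) ≈ 126.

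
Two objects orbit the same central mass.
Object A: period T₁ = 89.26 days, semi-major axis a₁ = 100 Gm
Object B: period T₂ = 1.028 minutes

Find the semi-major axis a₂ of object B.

Convert to SI: T₁ = 89.26 days = 7.71206e+06 s; a₁ = 100 Gm = 1e+11 m; T₂ = 1.028 minutes = 61.68 s.
Kepler's third law: (T₁/T₂)² = (a₁/a₂)³ ⇒ a₂ = a₁ · (T₂/T₁)^(2/3).
T₂/T₁ = 61.68 / 7.71206e+06 = 7.99786e-06.
a₂ = 1e+11 · (7.99786e-06)^(2/3) m ≈ 3.999e+07 m = 39.99 Mm.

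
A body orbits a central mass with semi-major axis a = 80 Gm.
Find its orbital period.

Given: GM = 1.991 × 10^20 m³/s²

Convert to SI: a = 80 Gm = 8e+10 m.
Kepler's third law: T = 2π √(a³ / GM).
Substituting a = 8e+10 m and GM = 1.991e+20 m³/s²:
T = 2π √((8e+10)³ / 1.991e+20) s
T ≈ 1.008e+07 s = 116.6 days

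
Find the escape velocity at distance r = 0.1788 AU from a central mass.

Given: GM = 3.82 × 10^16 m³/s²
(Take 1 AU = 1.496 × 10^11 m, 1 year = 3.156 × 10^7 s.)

Convert to SI: r = 0.1788 AU = 2.67485e+10 m.
Escape velocity comes from setting total energy to zero: ½v² − GM/r = 0 ⇒ v_esc = √(2GM / r).
v_esc = √(2 · 3.82e+16 / 2.67485e+10) m/s ≈ 1690 m/s = 0.3565 AU/year.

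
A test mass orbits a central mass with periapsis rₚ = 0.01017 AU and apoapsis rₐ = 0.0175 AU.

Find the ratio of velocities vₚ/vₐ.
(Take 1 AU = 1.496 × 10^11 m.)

Convert to SI: rₚ = 0.01017 AU = 1.52143e+09 m; rₐ = 0.0175 AU = 2.618e+09 m.
Conservation of angular momentum gives rₚvₚ = rₐvₐ, so vₚ/vₐ = rₐ/rₚ.
vₚ/vₐ = 2.618e+09 / 1.52143e+09 ≈ 1.721.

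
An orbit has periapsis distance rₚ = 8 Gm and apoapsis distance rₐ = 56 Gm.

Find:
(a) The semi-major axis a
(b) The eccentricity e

Convert to SI: rₚ = 8 Gm = 8e+09 m; rₐ = 56 Gm = 5.6e+10 m.
(a) a = (rₚ + rₐ) / 2 = (8e+09 + 5.6e+10) / 2 ≈ 3.2e+10 m = 32 Gm.
(b) e = (rₐ − rₚ) / (rₐ + rₚ) = (5.6e+10 − 8e+09) / (5.6e+10 + 8e+09) ≈ 0.75.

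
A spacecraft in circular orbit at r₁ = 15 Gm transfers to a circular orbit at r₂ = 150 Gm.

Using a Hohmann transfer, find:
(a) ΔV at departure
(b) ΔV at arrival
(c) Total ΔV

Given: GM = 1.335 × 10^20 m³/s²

Convert to SI: r₁ = 15 Gm = 1.5e+10 m; r₂ = 150 Gm = 1.5e+11 m.
Transfer semi-major axis: a_t = (r₁ + r₂)/2 = (1.5e+10 + 1.5e+11)/2 = 8.25e+10 m.
Circular speeds: v₁ = √(GM/r₁) = 94339.8 m/s, v₂ = √(GM/r₂) = 29832.9 m/s.
Transfer speeds (vis-viva v² = GM(2/r − 1/a_t)): v₁ᵗ = 127208 m/s, v₂ᵗ = 12720.8 m/s.
(a) ΔV₁ = |v₁ᵗ − v₁| ≈ 3.287e+04 m/s = 32.87 km/s.
(b) ΔV₂ = |v₂ − v₂ᵗ| ≈ 1.711e+04 m/s = 17.11 km/s.
(c) ΔV_total = ΔV₁ + ΔV₂ ≈ 4.998e+04 m/s = 49.98 km/s.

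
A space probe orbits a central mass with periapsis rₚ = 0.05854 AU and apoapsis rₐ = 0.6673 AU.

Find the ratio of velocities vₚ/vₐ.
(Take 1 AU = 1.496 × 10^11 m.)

Convert to SI: rₚ = 0.05854 AU = 8.75758e+09 m; rₐ = 0.6673 AU = 9.98281e+10 m.
Conservation of angular momentum gives rₚvₚ = rₐvₐ, so vₚ/vₐ = rₐ/rₚ.
vₚ/vₐ = 9.98281e+10 / 8.75758e+09 ≈ 11.4.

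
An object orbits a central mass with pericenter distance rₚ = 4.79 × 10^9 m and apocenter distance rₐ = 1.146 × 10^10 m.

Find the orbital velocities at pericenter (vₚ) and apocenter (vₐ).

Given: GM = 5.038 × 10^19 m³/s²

Use the vis-viva equation v² = GM(2/r − 1/a) with a = (rₚ + rₐ)/2 = (4.79e+09 + 1.146e+10)/2 = 8.125e+09 m.
vₚ = √(GM · (2/rₚ − 1/a)) = √(5.038e+19 · (2/4.79e+09 − 1/8.125e+09)) m/s ≈ 1.218e+05 m/s = 121.8 km/s.
vₐ = √(GM · (2/rₐ − 1/a)) = √(5.038e+19 · (2/1.146e+10 − 1/8.125e+09)) m/s ≈ 5.091e+04 m/s = 50.91 km/s.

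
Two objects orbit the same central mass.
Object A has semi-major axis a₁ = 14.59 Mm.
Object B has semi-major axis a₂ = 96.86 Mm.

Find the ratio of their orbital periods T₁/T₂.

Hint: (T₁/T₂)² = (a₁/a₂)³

Convert to SI: a₁ = 14.59 Mm = 1.459e+07 m; a₂ = 96.86 Mm = 9.686e+07 m.
From Kepler's third law, (T₁/T₂)² = (a₁/a₂)³, so T₁/T₂ = (a₁/a₂)^(3/2).
a₁/a₂ = 1.459e+07 / 9.686e+07 = 0.15063.
T₁/T₂ = (0.15063)^(3/2) ≈ 0.05846.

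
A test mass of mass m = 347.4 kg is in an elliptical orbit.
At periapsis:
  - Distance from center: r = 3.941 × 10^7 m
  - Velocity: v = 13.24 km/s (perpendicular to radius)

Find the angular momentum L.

Convert to SI: v = 13.24 km/s = 13240 m/s.
Since v is perpendicular to r, L = m · v · r.
L = 347.4 · 13240 · 3.941e+07 kg·m²/s ≈ 1.813e+14 kg·m²/s.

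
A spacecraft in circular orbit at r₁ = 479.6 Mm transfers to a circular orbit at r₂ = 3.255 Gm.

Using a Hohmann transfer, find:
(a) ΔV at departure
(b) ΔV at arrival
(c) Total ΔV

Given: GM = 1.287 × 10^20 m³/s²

Convert to SI: r₁ = 479.6 Mm = 4.796e+08 m; r₂ = 3.255 Gm = 3.255e+09 m.
Transfer semi-major axis: a_t = (r₁ + r₂)/2 = (4.796e+08 + 3.255e+09)/2 = 1.8673e+09 m.
Circular speeds: v₁ = √(GM/r₁) = 518024 m/s, v₂ = √(GM/r₂) = 198845 m/s.
Transfer speeds (vis-viva v² = GM(2/r − 1/a_t)): v₁ᵗ = 683940 m/s, v₂ᵗ = 100773 m/s.
(a) ΔV₁ = |v₁ᵗ − v₁| ≈ 1.659e+05 m/s = 165.9 km/s.
(b) ΔV₂ = |v₂ − v₂ᵗ| ≈ 9.807e+04 m/s = 98.07 km/s.
(c) ΔV_total = ΔV₁ + ΔV₂ ≈ 2.64e+05 m/s = 264 km/s.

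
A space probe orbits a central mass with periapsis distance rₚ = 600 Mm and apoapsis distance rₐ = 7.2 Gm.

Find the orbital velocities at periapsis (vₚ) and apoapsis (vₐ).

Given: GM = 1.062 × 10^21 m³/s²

Convert to SI: rₚ = 600 Mm = 6e+08 m; rₐ = 7.2 Gm = 7.2e+09 m.
Use the vis-viva equation v² = GM(2/r − 1/a) with a = (rₚ + rₐ)/2 = (6e+08 + 7.2e+09)/2 = 3.9e+09 m.
vₚ = √(GM · (2/rₚ − 1/a)) = √(1.062e+21 · (2/6e+08 − 1/3.9e+09)) m/s ≈ 1.808e+06 m/s = 1808 km/s.
vₐ = √(GM · (2/rₐ − 1/a)) = √(1.062e+21 · (2/7.2e+09 − 1/3.9e+09)) m/s ≈ 1.506e+05 m/s = 150.6 km/s.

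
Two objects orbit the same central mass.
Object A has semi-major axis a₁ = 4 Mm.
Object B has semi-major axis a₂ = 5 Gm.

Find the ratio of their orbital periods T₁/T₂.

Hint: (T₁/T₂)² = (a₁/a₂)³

Convert to SI: a₁ = 4 Mm = 4e+06 m; a₂ = 5 Gm = 5e+09 m.
From Kepler's third law, (T₁/T₂)² = (a₁/a₂)³, so T₁/T₂ = (a₁/a₂)^(3/2).
a₁/a₂ = 4e+06 / 5e+09 = 0.0008.
T₁/T₂ = (0.0008)^(3/2) ≈ 2.263e-05.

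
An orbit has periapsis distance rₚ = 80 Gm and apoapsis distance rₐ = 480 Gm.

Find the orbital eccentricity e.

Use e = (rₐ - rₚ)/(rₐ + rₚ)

Convert to SI: rₚ = 80 Gm = 8e+10 m; rₐ = 480 Gm = 4.8e+11 m.
e = (rₐ − rₚ) / (rₐ + rₚ).
e = (4.8e+11 − 8e+10) / (4.8e+11 + 8e+10) = 4e+11 / 5.6e+11 ≈ 0.7143.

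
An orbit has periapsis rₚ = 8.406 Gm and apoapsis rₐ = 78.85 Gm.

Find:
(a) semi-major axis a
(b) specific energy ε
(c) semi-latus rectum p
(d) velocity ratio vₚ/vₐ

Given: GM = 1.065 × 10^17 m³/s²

Convert to SI: rₚ = 8.406 Gm = 8.406e+09 m; rₐ = 78.85 Gm = 7.885e+10 m.
(a) a = (rₚ + rₐ)/2 = (8.406e+09 + 7.885e+10)/2 ≈ 4.363e+10 m
(b) With a = (rₚ + rₐ)/2 = 4.3628e+10 m, ε = −GM/(2a) = −1.065e+17/(2 · 4.3628e+10) J/kg ≈ -1.221e+06 J/kg
(c) From a = (rₚ + rₐ)/2 = 4.3628e+10 m and e = (rₐ − rₚ)/(rₐ + rₚ) = 0.807326, p = a(1 − e²) = 4.3628e+10 · (1 − (0.807326)²) ≈ 1.519e+10 m
(d) Conservation of angular momentum (rₚvₚ = rₐvₐ) gives vₚ/vₐ = rₐ/rₚ = 7.885e+10/8.406e+09 ≈ 9.38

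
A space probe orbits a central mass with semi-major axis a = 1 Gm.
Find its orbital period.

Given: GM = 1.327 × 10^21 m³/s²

Convert to SI: a = 1 Gm = 1e+09 m.
Kepler's third law: T = 2π √(a³ / GM).
Substituting a = 1e+09 m and GM = 1.327e+21 m³/s²:
T = 2π √((1e+09)³ / 1.327e+21) s
T ≈ 5454 s = 1.515 hours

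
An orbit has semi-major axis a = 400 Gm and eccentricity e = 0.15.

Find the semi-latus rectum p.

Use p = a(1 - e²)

Convert to SI: a = 400 Gm = 4e+11 m.
p = a (1 − e²).
p = 4e+11 · (1 − (0.15)²) = 4e+11 · 0.9775 ≈ 3.91e+11 m = 391 Gm.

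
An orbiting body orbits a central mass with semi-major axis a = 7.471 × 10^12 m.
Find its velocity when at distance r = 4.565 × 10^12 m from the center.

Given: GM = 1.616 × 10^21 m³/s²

Vis-viva: v = √(GM · (2/r − 1/a)).
2/r − 1/a = 2/4.565e+12 − 1/7.471e+12 = 3.04265e-13 m⁻¹.
v = √(1.616e+21 · 3.04265e-13) m/s ≈ 2.217e+04 m/s = 22.17 km/s.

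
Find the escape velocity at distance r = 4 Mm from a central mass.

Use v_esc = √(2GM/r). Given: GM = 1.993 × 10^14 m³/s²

Convert to SI: r = 4 Mm = 4e+06 m.
Escape velocity comes from setting total energy to zero: ½v² − GM/r = 0 ⇒ v_esc = √(2GM / r).
v_esc = √(2 · 1.993e+14 / 4e+06) m/s ≈ 9982 m/s = 9.982 km/s.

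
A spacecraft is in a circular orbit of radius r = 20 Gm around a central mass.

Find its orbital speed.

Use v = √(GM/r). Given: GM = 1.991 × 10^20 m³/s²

Convert to SI: r = 20 Gm = 2e+10 m.
For a circular orbit, gravity supplies the centripetal force, so v = √(GM / r).
v = √(1.991e+20 / 2e+10) m/s ≈ 9.977e+04 m/s = 99.77 km/s.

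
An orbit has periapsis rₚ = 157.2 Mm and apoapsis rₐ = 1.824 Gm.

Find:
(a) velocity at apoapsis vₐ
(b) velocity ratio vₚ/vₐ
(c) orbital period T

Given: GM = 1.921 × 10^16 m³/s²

Convert to SI: rₚ = 157.2 Mm = 1.572e+08 m; rₐ = 1.824 Gm = 1.824e+09 m.
(a) With a = (rₚ + rₐ)/2 = 9.906e+08 m, vₐ = √(GM (2/rₐ − 1/a)) = √(1.921e+16 · (2/1.824e+09 − 1/9.906e+08)) m/s ≈ 1293 m/s
(b) Conservation of angular momentum (rₚvₚ = rₐvₐ) gives vₚ/vₐ = rₐ/rₚ = 1.824e+09/1.572e+08 ≈ 11.6
(c) With a = (rₚ + rₐ)/2 = 9.906e+08 m, T = 2π √(a³/GM) = 2π √((9.906e+08)³/1.921e+16) s ≈ 1.413e+06 s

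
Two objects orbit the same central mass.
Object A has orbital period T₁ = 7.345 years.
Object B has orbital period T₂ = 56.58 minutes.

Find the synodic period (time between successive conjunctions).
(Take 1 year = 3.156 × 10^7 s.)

Convert to SI: T₁ = 7.345 years = 2.31808e+08 s; T₂ = 56.58 minutes = 3394.8 s.
T_syn = |T₁ · T₂ / (T₁ − T₂)|.
T_syn = |2.31808e+08 · 3394.8 / (2.31808e+08 − 3394.8)| s ≈ 3395 s = 56.58 minutes.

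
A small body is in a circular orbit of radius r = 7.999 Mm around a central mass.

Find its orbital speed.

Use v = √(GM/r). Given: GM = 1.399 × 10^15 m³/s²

Convert to SI: r = 7.999 Mm = 7.999e+06 m.
For a circular orbit, gravity supplies the centripetal force, so v = √(GM / r).
v = √(1.399e+15 / 7.999e+06) m/s ≈ 1.322e+04 m/s = 13.22 km/s.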